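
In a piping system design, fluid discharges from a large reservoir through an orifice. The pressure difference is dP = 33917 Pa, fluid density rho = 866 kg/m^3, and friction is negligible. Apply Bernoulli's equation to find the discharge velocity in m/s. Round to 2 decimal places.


v = sqrt(2*dP/rho)
v = sqrt(2*33917/866)
v = sqrt(78.330254)
v = 8.85 m/s


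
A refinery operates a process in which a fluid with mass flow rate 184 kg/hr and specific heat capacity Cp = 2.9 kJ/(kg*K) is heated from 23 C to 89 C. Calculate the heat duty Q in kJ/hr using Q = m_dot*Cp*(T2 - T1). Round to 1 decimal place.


Q = m_dot * Cp * (T2 - T1)
Q = 184 * 2.9 * (89 - 23)
Q = 184 * 2.9 * 66
Q = 35217.6 kJ/hr


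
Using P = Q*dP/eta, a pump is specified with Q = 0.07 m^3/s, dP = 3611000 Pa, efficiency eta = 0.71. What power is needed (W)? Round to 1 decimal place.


P = Q * dP / eta
P = 0.07 * 3611000 / 0.71
P = 252770.0 / 0.71
P = 356014.1 W


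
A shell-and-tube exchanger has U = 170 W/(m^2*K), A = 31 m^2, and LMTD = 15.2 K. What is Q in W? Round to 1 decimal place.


Q = U * A * LMTD
Q = 170 * 31 * 15.2
Q = 80104.0 W


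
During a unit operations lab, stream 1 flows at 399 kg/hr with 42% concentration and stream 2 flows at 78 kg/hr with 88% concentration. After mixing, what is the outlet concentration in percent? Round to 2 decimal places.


Mass balance on solute: F1*x1 + F2*x2 = F3*x3
F3 = F1 + F2 = 399 + 78 = 477 kg/hr
x3 = (F1*x1 + F2*x2)/F3
x3 = (399*0.42 + 78*0.88) / 477
x3 = 49.52%


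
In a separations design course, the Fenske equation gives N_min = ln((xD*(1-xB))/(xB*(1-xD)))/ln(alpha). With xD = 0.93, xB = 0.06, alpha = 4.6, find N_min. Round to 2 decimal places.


N_min = ln((xD*(1-xB))/(xB*(1-xD))) / ln(alpha)
Numerator inside ln: 0.8742 / 0.0042 = 208.142857
ln(208.142857) = 5.338225
ln(alpha) = ln(4.6) = 1.526056
N_min = 5.338225 / 1.526056 = 3.50


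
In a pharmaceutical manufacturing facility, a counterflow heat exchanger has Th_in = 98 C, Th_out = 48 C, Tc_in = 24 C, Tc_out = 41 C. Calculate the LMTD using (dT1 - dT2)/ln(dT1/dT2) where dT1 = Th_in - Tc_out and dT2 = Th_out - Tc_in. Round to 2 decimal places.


dT1 = Th_in - Tc_out = 98 - 41 = 57
dT2 = Th_out - Tc_in = 48 - 24 = 24
LMTD = (dT1 - dT2) / ln(dT1/dT2)
LMTD = (57 - 24) / ln(57/24)
LMTD = 38.15 K


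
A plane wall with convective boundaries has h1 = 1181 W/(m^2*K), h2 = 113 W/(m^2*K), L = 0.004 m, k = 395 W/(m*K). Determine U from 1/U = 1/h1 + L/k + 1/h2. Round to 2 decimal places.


1/U = 1/h1 + L/k + 1/h2
1/U = 1/1181 + 0.004/395 + 1/113
1/U = 0.0008467401 + 1.01266e-05 + 0.0088495575
1/U = 0.0097064242
U = 103.02 W/(m^2*K)


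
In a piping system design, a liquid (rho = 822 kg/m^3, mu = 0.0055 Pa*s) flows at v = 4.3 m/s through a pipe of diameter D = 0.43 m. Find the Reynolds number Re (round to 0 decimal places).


Re = rho * v * D / mu
Re = 822 * 4.3 * 0.43 / 0.0055
Re = 1519.878 / 0.0055
Re = 276341


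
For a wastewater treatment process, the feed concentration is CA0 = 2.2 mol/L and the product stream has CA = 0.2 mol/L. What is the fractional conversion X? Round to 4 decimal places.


X = (CA0 - CA) / CA0
X = (2.2 - 0.2) / 2.2
X = 2.0 / 2.2
X = 0.9091


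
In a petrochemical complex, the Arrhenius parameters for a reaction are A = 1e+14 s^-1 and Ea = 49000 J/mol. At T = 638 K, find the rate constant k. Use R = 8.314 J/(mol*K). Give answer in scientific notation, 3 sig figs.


k = A * exp(-Ea/(R*T))
k = 1e+14 * exp(-49000 / (8.314 * 638))
k = 1e+14 * exp(-9.237732)
k = 9.73e+09


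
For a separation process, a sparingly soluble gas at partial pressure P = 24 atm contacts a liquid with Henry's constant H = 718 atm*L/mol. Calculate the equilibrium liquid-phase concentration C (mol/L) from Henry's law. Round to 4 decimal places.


C = P / H
C = 24 / 718
C = 0.0334 mol/L


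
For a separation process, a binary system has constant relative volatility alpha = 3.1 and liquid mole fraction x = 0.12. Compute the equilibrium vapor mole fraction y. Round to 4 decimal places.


y = alpha*x / (1 + (alpha-1)*x)
y = 3.1*0.12 / (1 + (3.1-1)*0.12)
y = 0.372 / (1 + 0.252)
y = 0.372 / 1.252
y = 0.2971


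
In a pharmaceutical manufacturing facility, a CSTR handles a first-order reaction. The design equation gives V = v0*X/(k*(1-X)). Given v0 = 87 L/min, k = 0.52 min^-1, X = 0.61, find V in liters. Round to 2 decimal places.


V = v0 * X / (k * (1 - X))
V = 87 * 0.61 / (0.52 * (1 - 0.61))
V = 53.07 / (0.52 * 0.39)
V = 53.07 / 0.2028
V = 261.69 L


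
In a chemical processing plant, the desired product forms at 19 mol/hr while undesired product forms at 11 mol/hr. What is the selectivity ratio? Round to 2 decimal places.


S = desired product rate / undesired product rate
S = 19 / 11
S = 1.73


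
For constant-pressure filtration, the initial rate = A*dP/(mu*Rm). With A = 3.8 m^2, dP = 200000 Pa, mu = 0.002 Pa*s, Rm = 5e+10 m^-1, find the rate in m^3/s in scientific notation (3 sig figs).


rate = A * dP / (mu * Rm)
rate = 3.8 * 200000 / (0.002 * 5e+10)
rate = 760000.0 / 1.000e+08
rate = 7.60e-03 m^3/s


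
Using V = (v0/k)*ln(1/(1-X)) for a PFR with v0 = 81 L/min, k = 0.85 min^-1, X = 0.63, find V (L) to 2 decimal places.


V = (v0/k) * ln(1/(1-X))
V = (81/0.85) * ln(1/(1-0.63))
V = 95.294118 * ln(2.702703)
V = 95.294118 * 0.994252
V = 94.75 L


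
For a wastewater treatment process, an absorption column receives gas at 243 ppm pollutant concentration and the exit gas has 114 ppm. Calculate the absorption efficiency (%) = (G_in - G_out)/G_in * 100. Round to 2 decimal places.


Efficiency = (G_in - G_out) / G_in * 100%
Efficiency = (243 - 114) / 243 * 100
Efficiency = 129 / 243 * 100
Efficiency = 53.09%


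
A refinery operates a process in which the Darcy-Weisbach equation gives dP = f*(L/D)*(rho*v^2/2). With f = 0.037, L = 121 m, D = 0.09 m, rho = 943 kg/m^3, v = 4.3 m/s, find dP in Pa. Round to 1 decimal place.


dP = f * (L/D) * (rho*v^2/2)
dP = 0.037 * (121/0.09) * (943*4.3^2/2)
L/D = 1344.44444444
rho*v^2/2 = 943*18.49/2 = 8718.035
dP = 0.037 * 1344.44444444 * 8718.035
dP = 433673.8 Pa


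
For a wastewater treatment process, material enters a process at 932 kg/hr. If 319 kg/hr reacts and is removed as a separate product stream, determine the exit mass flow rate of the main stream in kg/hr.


Steady-state mass balance on the main outlet: F_out = F_in - F_removed
F_out = 932 - 319
F_out = 613 kg/hr


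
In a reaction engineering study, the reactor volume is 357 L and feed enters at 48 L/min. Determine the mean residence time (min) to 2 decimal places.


tau = V / v0
tau = 357 / 48
tau = 7.44 min


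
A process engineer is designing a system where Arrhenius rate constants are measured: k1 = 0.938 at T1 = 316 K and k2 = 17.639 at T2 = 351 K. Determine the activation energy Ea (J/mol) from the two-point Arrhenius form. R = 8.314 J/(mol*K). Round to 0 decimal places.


Ea = R * ln(k2/k1) / (1/T1 - 1/T2)
ln(k2/k1) = ln(17.639/0.938) = 2.9341177
1/T1 - 1/T2 = 1/316 - 1/351 = 0.000315554113
Ea = 8.314 * 2.9341177 / 0.000315554113
Ea = 77306 J/mol


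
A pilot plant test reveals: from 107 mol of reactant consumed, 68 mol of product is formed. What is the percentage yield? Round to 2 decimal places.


Yield = (moles product / moles consumed) * 100%
Yield = (68 / 107) * 100
Yield = 0.6355 * 100
Yield = 63.55%


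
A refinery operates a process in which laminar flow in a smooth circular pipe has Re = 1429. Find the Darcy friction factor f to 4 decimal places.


f = 64 / Re
f = 64 / 1429
f = 0.0448


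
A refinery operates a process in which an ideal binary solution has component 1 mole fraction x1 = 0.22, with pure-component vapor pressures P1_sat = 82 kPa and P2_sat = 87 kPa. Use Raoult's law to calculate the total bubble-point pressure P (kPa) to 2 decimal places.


P = x1*P1_sat + x2*P2_sat
x2 = 1 - x1 = 1 - 0.22 = 0.78
P = 0.22*82 + 0.78*87
P = 18.04 + 67.86
P = 85.90 kPa


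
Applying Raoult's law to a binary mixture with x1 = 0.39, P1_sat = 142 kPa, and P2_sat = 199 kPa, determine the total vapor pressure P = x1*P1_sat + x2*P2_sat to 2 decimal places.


P = x1*P1_sat + x2*P2_sat
x2 = 1 - x1 = 1 - 0.39 = 0.61
P = 0.39*142 + 0.61*199
P = 55.38 + 121.39
P = 176.77 kPa


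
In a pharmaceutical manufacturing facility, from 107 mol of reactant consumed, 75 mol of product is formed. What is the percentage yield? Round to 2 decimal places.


Yield = (moles product / moles consumed) * 100%
Yield = (75 / 107) * 100
Yield = 0.7009 * 100
Yield = 70.09%


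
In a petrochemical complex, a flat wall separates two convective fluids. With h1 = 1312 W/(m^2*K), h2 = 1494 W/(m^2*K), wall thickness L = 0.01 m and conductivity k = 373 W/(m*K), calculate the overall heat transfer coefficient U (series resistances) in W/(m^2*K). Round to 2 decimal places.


1/U = 1/h1 + L/k + 1/h2
1/U = 1/1312 + 0.01/373 + 1/1494
1/U = 0.0007621951 + 2.68097e-05 + 0.000669344
1/U = 0.0014583488
U = 685.71 W/(m^2*K)


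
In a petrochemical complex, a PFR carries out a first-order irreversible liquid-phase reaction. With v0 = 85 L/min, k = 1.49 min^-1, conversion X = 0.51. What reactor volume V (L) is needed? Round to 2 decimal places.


V = (v0/k) * ln(1/(1-X))
V = (85/1.49) * ln(1/(1-0.51))
V = 57.04698 * ln(2.040816)
V = 57.04698 * 0.71335
V = 40.69 L


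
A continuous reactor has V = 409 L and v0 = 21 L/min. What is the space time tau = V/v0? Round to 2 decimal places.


tau = V / v0
tau = 409 / 21
tau = 19.48 min


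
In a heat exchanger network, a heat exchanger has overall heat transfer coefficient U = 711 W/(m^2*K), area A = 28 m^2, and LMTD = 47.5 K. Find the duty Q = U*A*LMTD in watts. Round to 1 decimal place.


Q = U * A * LMTD
Q = 711 * 28 * 47.5
Q = 945630.0 W


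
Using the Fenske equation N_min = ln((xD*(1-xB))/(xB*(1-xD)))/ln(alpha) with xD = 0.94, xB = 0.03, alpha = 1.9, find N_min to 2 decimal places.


N_min = ln((xD*(1-xB))/(xB*(1-xD))) / ln(alpha)
Numerator inside ln: 0.9118 / 0.0018 = 506.555556
ln(506.555556) = 6.227634
ln(alpha) = ln(1.9) = 0.641854
N_min = 6.227634 / 0.641854 = 9.70


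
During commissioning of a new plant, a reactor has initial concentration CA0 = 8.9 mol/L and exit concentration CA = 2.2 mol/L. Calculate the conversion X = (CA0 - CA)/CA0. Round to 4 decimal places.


X = (CA0 - CA) / CA0
X = (8.9 - 2.2) / 8.9
X = 6.7 / 8.9
X = 0.7528


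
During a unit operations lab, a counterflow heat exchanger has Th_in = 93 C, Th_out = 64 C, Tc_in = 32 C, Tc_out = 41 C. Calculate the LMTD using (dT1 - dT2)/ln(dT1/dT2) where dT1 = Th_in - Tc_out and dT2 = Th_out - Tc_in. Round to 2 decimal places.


dT1 = Th_in - Tc_out = 93 - 41 = 52
dT2 = Th_out - Tc_in = 64 - 32 = 32
LMTD = (dT1 - dT2) / ln(dT1/dT2)
LMTD = (52 - 32) / ln(52/32)
LMTD = 41.19 K


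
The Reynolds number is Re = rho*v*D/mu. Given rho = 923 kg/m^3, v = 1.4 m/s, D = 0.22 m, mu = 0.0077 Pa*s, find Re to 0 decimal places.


Re = rho * v * D / mu
Re = 923 * 1.4 * 0.22 / 0.0077
Re = 284.284 / 0.0077
Re = 36920


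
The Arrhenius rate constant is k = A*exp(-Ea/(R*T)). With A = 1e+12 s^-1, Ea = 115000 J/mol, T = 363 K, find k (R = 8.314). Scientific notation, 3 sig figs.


k = A * exp(-Ea/(R*T))
k = 1e+12 * exp(-115000 / (8.314 * 363))
k = 1e+12 * exp(-38.104932)
k = 2.83e-05


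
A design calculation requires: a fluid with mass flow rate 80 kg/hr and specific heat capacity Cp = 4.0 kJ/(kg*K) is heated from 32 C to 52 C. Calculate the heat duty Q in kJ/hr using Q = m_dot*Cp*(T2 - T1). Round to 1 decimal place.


Q = m_dot * Cp * (T2 - T1)
Q = 80 * 4.0 * (52 - 32)
Q = 80 * 4.0 * 20
Q = 6400.0 kJ/hr


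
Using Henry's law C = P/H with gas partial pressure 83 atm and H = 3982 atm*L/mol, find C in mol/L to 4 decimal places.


C = P / H
C = 83 / 3982
C = 0.0208 mol/L


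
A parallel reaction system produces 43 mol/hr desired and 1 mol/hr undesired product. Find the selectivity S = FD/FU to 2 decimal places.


S = desired product rate / undesired product rate
S = 43 / 1
S = 43.00


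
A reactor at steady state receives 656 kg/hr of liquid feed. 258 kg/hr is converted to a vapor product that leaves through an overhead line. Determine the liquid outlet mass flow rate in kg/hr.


Steady-state mass balance on the main outlet: F_out = F_in - F_removed
F_out = 656 - 258
F_out = 398 kg/hr


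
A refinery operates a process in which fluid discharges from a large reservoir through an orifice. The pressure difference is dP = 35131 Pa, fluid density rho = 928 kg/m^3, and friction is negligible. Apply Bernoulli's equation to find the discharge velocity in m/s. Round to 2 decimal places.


v = sqrt(2*dP/rho)
v = sqrt(2*35131/928)
v = sqrt(75.713362)
v = 8.70 m/s


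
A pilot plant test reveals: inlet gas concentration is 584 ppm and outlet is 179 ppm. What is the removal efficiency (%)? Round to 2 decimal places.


Efficiency = (G_in - G_out) / G_in * 100%
Efficiency = (584 - 179) / 584 * 100
Efficiency = 405 / 584 * 100
Efficiency = 69.35%


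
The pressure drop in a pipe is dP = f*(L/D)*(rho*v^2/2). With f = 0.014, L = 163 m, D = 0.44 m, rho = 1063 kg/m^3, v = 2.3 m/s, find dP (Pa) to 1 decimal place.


dP = f * (L/D) * (rho*v^2/2)
dP = 0.014 * (163/0.44) * (1063*2.3^2/2)
L/D = 370.45454545
rho*v^2/2 = 1063*5.29/2 = 2811.635
dP = 0.014 * 370.45454545 * 2811.635
dP = 14582.2 Pa


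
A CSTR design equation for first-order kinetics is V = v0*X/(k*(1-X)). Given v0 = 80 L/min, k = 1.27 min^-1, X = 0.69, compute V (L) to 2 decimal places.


V = v0 * X / (k * (1 - X))
V = 80 * 0.69 / (1.27 * (1 - 0.69))
V = 55.2 / (1.27 * 0.31)
V = 55.2 / 0.3937
V = 140.21 L


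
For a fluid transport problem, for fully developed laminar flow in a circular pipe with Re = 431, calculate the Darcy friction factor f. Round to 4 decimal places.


f = 64 / Re
f = 64 / 431
f = 0.1485


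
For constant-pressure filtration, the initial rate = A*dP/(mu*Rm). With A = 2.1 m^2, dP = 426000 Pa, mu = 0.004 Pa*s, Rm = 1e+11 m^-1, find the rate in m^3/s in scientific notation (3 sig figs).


rate = A * dP / (mu * Rm)
rate = 2.1 * 426000 / (0.004 * 1e+11)
rate = 894600.0 / 4.000e+08
rate = 2.24e-03 m^3/s


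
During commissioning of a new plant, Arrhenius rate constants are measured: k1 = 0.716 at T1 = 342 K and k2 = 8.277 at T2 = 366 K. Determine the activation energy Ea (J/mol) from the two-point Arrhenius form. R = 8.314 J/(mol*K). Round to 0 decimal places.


Ea = R * ln(k2/k1) / (1/T1 - 1/T2)
ln(k2/k1) = ln(8.277/0.716) = 2.4475557
1/T1 - 1/T2 = 1/342 - 1/366 = 0.000191736171
Ea = 8.314 * 2.4475557 / 0.000191736171
Ea = 106130 J/mol


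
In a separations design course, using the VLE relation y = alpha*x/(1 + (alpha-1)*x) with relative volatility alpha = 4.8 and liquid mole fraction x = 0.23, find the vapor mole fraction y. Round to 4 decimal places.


y = alpha*x / (1 + (alpha-1)*x)
y = 4.8*0.23 / (1 + (4.8-1)*0.23)
y = 1.104 / (1 + 0.874)
y = 1.104 / 1.874
y = 0.5891


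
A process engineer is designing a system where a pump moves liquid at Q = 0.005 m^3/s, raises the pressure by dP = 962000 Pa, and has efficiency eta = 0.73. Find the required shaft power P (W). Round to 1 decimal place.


P = Q * dP / eta
P = 0.005 * 962000 / 0.73
P = 4810.0 / 0.73
P = 6589.0 W


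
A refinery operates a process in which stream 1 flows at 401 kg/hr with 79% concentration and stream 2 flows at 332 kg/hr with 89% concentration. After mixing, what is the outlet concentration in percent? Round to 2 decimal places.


Mass balance on solute: F1*x1 + F2*x2 = F3*x3
F3 = F1 + F2 = 401 + 332 = 733 kg/hr
x3 = (F1*x1 + F2*x2)/F3
x3 = (401*0.79 + 332*0.89) / 733
x3 = 83.53%


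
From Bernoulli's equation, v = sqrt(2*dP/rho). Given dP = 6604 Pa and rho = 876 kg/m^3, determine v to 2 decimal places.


v = sqrt(2*dP/rho)
v = sqrt(2*6604/876)
v = sqrt(15.077626)
v = 3.88 m/s


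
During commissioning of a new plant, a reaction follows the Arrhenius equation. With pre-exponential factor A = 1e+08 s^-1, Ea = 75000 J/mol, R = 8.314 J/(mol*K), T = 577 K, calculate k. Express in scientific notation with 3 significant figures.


k = A * exp(-Ea/(R*T))
k = 1e+08 * exp(-75000 / (8.314 * 577))
k = 1e+08 * exp(-15.634192)
k = 1.62e+01


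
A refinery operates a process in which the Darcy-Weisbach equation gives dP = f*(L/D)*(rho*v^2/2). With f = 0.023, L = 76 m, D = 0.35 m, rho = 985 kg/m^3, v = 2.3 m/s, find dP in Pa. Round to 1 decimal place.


dP = f * (L/D) * (rho*v^2/2)
dP = 0.023 * (76/0.35) * (985*2.3^2/2)
L/D = 217.14285714
rho*v^2/2 = 985*5.29/2 = 2605.325
dP = 0.023 * 217.14285714 * 2605.325
dP = 13011.7 Pa


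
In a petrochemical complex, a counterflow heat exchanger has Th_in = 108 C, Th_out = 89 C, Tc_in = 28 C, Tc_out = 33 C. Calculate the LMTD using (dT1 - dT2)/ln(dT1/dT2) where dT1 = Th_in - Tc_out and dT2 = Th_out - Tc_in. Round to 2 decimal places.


dT1 = Th_in - Tc_out = 108 - 33 = 75
dT2 = Th_out - Tc_in = 89 - 28 = 61
LMTD = (dT1 - dT2) / ln(dT1/dT2)
LMTD = (75 - 61) / ln(75/61)
LMTD = 67.76 K


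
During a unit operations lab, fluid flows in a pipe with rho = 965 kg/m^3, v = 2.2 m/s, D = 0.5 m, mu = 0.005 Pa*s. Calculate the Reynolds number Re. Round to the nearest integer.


Re = rho * v * D / mu
Re = 965 * 2.2 * 0.5 / 0.005
Re = 1061.5 / 0.005
Re = 212300


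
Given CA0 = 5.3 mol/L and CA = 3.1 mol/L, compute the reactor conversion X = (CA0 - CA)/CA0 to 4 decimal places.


X = (CA0 - CA) / CA0
X = (5.3 - 3.1) / 5.3
X = 2.2 / 5.3
X = 0.4151


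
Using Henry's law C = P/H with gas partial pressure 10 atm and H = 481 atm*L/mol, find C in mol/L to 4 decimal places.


C = P / H
C = 10 / 481
C = 0.0208 mol/L


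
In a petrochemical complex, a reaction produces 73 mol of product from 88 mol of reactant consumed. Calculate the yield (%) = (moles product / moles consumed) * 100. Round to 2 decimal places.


Yield = (moles product / moles consumed) * 100%
Yield = (73 / 88) * 100
Yield = 0.8295 * 100
Yield = 82.95%


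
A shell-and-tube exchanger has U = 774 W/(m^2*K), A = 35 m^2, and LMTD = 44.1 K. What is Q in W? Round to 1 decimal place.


Q = U * A * LMTD
Q = 774 * 35 * 44.1
Q = 1194669.0 W


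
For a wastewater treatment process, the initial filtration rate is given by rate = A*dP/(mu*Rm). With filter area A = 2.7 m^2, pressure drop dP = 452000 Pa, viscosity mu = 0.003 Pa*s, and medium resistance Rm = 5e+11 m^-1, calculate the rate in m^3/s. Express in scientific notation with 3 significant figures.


rate = A * dP / (mu * Rm)
rate = 2.7 * 452000 / (0.003 * 5e+11)
rate = 1220400.0 / 1.500e+09
rate = 8.14e-04 m^3/s


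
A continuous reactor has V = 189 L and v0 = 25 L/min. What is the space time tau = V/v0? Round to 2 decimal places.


tau = V / v0
tau = 189 / 25
tau = 7.56 min


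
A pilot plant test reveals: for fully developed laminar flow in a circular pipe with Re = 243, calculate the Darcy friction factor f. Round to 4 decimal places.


f = 64 / Re
f = 64 / 243
f = 0.2634


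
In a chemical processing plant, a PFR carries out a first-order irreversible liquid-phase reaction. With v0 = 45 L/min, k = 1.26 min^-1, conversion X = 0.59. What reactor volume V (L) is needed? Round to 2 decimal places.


V = (v0/k) * ln(1/(1-X))
V = (45/1.26) * ln(1/(1-0.59))
V = 35.714286 * ln(2.439024)
V = 35.714286 * 0.891598
V = 31.84 L


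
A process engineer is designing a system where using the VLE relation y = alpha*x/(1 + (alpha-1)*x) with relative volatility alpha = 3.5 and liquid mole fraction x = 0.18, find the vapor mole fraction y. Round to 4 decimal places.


y = alpha*x / (1 + (alpha-1)*x)
y = 3.5*0.18 / (1 + (3.5-1)*0.18)
y = 0.63 / (1 + 0.45)
y = 0.63 / 1.45
y = 0.4345


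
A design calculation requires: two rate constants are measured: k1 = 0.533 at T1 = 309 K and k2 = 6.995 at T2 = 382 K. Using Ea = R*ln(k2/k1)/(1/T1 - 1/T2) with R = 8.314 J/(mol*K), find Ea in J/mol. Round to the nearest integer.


Ea = R * ln(k2/k1) / (1/T1 - 1/T2)
ln(k2/k1) = ln(6.995/0.533) = 2.5744295
1/T1 - 1/T2 = 1/309 - 1/382 = 0.000618444908
Ea = 8.314 * 2.5744295 / 0.000618444908
Ea = 34609 J/mol


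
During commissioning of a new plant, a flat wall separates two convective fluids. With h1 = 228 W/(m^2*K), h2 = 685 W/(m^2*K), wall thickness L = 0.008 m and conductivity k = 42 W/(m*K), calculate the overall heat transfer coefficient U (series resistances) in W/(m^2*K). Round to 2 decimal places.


1/U = 1/h1 + L/k + 1/h2
1/U = 1/228 + 0.008/42 + 1/685
1/U = 0.0043859649 + 0.0001904762 + 0.001459854
1/U = 0.0060362951
U = 165.66 W/(m^2*K)


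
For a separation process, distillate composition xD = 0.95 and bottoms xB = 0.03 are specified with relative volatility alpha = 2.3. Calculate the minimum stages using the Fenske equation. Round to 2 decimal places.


N_min = ln((xD*(1-xB))/(xB*(1-xD))) / ln(alpha)
Numerator inside ln: 0.9215 / 0.0015 = 614.333333
ln(614.333333) = 6.420538
ln(alpha) = ln(2.3) = 0.832909
N_min = 6.420538 / 0.832909 = 7.71


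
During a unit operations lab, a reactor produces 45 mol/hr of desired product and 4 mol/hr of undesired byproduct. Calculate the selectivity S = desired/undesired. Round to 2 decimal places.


S = desired product rate / undesired product rate
S = 45 / 4
S = 11.25


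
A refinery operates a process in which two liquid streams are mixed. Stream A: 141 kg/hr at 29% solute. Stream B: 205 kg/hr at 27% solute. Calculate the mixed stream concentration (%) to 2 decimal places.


Mass balance on solute: F1*x1 + F2*x2 = F3*x3
F3 = F1 + F2 = 141 + 205 = 346 kg/hr
x3 = (F1*x1 + F2*x2)/F3
x3 = (141*0.29 + 205*0.27) / 346
x3 = 27.82%


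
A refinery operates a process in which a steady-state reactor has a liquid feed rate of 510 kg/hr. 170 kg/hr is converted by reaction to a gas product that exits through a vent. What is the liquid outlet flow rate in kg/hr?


Steady-state mass balance on the main outlet: F_out = F_in - F_removed
F_out = 510 - 170
F_out = 340 kg/hr


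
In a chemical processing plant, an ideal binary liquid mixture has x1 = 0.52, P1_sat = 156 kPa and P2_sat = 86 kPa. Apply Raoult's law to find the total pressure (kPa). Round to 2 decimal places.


P = x1*P1_sat + x2*P2_sat
x2 = 1 - x1 = 1 - 0.52 = 0.48
P = 0.52*156 + 0.48*86
P = 81.12 + 41.28
P = 122.40 kPa


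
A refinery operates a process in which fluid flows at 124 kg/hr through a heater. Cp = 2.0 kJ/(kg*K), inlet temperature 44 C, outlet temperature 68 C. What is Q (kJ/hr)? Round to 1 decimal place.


Q = m_dot * Cp * (T2 - T1)
Q = 124 * 2.0 * (68 - 44)
Q = 124 * 2.0 * 24
Q = 5952.0 kJ/hr


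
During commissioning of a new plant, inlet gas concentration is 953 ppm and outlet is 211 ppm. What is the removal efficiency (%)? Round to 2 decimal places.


Efficiency = (G_in - G_out) / G_in * 100%
Efficiency = (953 - 211) / 953 * 100
Efficiency = 742 / 953 * 100
Efficiency = 77.86%


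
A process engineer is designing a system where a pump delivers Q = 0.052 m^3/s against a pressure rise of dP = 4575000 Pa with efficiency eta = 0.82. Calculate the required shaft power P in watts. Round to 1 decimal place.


P = Q * dP / eta
P = 0.052 * 4575000 / 0.82
P = 237900.0 / 0.82
P = 290122.0 W


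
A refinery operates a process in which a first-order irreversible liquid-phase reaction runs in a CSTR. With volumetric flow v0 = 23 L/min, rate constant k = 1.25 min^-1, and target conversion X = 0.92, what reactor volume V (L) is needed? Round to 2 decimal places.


V = v0 * X / (k * (1 - X))
V = 23 * 0.92 / (1.25 * (1 - 0.92))
V = 21.16 / (1.25 * 0.08)
V = 21.16 / 0.1
V = 211.60 L


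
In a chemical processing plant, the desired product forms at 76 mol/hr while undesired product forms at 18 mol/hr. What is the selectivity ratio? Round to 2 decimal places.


S = desired product rate / undesired product rate
S = 76 / 18
S = 4.22


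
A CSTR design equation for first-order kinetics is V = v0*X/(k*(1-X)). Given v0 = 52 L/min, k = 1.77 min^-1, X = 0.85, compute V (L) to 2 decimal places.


V = v0 * X / (k * (1 - X))
V = 52 * 0.85 / (1.77 * (1 - 0.85))
V = 44.2 / (1.77 * 0.15)
V = 44.2 / 0.2655
V = 166.48 L


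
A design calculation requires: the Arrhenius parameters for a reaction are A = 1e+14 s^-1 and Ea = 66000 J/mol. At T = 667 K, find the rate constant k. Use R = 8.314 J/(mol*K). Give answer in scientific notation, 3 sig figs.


k = A * exp(-Ea/(R*T))
k = 1e+14 * exp(-66000 / (8.314 * 667))
k = 1e+14 * exp(-11.901675)
k = 6.78e+08


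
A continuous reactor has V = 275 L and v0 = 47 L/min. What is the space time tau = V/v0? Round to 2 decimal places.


tau = V / v0
tau = 275 / 47
tau = 5.85 min


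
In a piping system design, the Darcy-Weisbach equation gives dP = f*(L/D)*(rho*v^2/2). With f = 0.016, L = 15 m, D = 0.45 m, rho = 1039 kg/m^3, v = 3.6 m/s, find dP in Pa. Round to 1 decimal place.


dP = f * (L/D) * (rho*v^2/2)
dP = 0.016 * (15/0.45) * (1039*3.6^2/2)
L/D = 33.33333333
rho*v^2/2 = 1039*12.96/2 = 6732.72
dP = 0.016 * 33.33333333 * 6732.72
dP = 3590.8 Pa


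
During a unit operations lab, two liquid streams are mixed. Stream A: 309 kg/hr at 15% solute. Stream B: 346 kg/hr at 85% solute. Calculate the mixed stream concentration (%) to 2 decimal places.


Mass balance on solute: F1*x1 + F2*x2 = F3*x3
F3 = F1 + F2 = 309 + 346 = 655 kg/hr
x3 = (F1*x1 + F2*x2)/F3
x3 = (309*0.15 + 346*0.85) / 655
x3 = 51.98%


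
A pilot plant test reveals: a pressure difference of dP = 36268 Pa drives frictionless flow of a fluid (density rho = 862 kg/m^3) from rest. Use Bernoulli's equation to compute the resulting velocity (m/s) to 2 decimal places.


v = sqrt(2*dP/rho)
v = sqrt(2*36268/862)
v = sqrt(84.148492)
v = 9.17 m/s


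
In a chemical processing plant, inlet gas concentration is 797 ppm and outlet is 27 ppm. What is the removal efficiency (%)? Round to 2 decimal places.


Efficiency = (G_in - G_out) / G_in * 100%
Efficiency = (797 - 27) / 797 * 100
Efficiency = 770 / 797 * 100
Efficiency = 96.61%


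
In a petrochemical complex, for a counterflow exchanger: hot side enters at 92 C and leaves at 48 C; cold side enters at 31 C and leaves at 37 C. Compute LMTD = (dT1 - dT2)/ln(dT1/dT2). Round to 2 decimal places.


dT1 = Th_in - Tc_out = 92 - 37 = 55
dT2 = Th_out - Tc_in = 48 - 31 = 17
LMTD = (dT1 - dT2) / ln(dT1/dT2)
LMTD = (55 - 17) / ln(55/17)
LMTD = 32.36 K


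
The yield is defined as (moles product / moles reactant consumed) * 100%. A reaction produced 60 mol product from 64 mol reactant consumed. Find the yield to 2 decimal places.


Yield = (moles product / moles consumed) * 100%
Yield = (60 / 64) * 100
Yield = 0.9375 * 100
Yield = 93.75%


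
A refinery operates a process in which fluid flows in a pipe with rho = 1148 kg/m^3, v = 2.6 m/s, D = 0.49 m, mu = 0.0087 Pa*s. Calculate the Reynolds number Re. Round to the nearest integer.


Re = rho * v * D / mu
Re = 1148 * 2.6 * 0.49 / 0.0087
Re = 1462.552 / 0.0087
Re = 168109


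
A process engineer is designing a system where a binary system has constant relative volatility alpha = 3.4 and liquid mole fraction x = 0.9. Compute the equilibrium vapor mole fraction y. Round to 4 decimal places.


y = alpha*x / (1 + (alpha-1)*x)
y = 3.4*0.9 / (1 + (3.4-1)*0.9)
y = 3.06 / (1 + 2.16)
y = 3.06 / 3.16
y = 0.9684


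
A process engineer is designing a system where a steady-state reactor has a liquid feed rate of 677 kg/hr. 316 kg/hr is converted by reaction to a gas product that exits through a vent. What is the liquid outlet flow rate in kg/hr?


Steady-state mass balance on the main outlet: F_out = F_in - F_removed
F_out = 677 - 316
F_out = 361 kg/hr


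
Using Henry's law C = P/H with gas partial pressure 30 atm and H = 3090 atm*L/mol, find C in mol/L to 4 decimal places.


C = P / H
C = 30 / 3090
C = 0.0097 mol/L


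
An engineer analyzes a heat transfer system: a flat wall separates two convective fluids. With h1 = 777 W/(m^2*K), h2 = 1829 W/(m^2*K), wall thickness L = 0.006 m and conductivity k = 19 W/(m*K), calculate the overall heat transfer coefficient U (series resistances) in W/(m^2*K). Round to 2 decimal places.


1/U = 1/h1 + L/k + 1/h2
1/U = 1/777 + 0.006/19 + 1/1829
1/U = 0.0012870013 + 0.0003157895 + 0.0005467469
1/U = 0.0021495377
U = 465.22 W/(m^2*K)


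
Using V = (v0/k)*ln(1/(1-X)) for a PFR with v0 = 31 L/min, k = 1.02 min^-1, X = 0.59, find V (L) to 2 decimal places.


V = (v0/k) * ln(1/(1-X))
V = (31/1.02) * ln(1/(1-0.59))
V = 30.392157 * ln(2.439024)
V = 30.392157 * 0.891598
V = 27.10 L


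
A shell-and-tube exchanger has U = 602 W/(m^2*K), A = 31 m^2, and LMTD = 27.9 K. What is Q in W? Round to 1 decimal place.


Q = U * A * LMTD
Q = 602 * 31 * 27.9
Q = 520669.8 W


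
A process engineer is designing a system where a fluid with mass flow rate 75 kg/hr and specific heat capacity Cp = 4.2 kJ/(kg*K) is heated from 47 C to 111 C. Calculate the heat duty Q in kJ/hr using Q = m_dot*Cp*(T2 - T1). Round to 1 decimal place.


Q = m_dot * Cp * (T2 - T1)
Q = 75 * 4.2 * (111 - 47)
Q = 75 * 4.2 * 64
Q = 20160.0 kJ/hr


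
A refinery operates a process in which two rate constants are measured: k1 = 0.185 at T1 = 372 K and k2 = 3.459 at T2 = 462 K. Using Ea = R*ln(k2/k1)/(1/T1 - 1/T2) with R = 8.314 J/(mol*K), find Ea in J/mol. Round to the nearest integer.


Ea = R * ln(k2/k1) / (1/T1 - 1/T2)
ln(k2/k1) = ln(3.459/0.185) = 2.928379
1/T1 - 1/T2 = 1/372 - 1/462 = 0.000523669879
Ea = 8.314 * 2.928379 / 0.000523669879
Ea = 46492 J/mol


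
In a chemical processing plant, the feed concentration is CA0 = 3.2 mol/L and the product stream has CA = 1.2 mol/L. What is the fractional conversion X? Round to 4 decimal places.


X = (CA0 - CA) / CA0
X = (3.2 - 1.2) / 3.2
X = 2.0 / 3.2
X = 0.6250


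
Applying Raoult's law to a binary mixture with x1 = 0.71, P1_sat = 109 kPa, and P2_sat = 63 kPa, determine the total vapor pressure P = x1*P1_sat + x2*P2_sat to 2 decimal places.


P = x1*P1_sat + x2*P2_sat
x2 = 1 - x1 = 1 - 0.71 = 0.29
P = 0.71*109 + 0.29*63
P = 77.39 + 18.27
P = 95.66 kPa


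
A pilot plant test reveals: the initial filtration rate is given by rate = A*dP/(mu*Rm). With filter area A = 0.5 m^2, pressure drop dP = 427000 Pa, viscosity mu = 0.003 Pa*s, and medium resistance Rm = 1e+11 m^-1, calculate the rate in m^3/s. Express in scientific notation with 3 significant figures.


rate = A * dP / (mu * Rm)
rate = 0.5 * 427000 / (0.003 * 1e+11)
rate = 213500.0 / 3.000e+08
rate = 7.12e-04 m^3/s


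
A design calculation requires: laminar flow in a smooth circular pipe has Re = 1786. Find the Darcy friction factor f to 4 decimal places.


f = 64 / Re
f = 64 / 1786
f = 0.0358


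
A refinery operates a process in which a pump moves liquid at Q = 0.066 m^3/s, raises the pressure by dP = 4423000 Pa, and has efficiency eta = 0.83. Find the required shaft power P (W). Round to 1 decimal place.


P = Q * dP / eta
P = 0.066 * 4423000 / 0.83
P = 291918.0 / 0.83
P = 351708.4 W


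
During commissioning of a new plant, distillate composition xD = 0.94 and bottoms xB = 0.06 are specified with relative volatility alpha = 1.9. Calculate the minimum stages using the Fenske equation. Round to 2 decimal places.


N_min = ln((xD*(1-xB))/(xB*(1-xD))) / ln(alpha)
Numerator inside ln: 0.8836 / 0.0036 = 245.444444
ln(245.444444) = 5.503071
ln(alpha) = ln(1.9) = 0.641854
N_min = 5.503071 / 0.641854 = 8.57


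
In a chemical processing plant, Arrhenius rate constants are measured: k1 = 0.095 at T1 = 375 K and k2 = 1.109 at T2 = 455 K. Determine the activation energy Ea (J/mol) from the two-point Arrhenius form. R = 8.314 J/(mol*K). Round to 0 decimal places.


Ea = R * ln(k2/k1) / (1/T1 - 1/T2)
ln(k2/k1) = ln(1.109/0.095) = 2.4573371
1/T1 - 1/T2 = 1/375 - 1/455 = 0.000468864469
Ea = 8.314 * 2.4573371 / 0.000468864469
Ea = 43574 J/mol


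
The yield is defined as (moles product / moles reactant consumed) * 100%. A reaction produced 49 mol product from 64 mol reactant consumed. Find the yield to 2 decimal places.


Yield = (moles product / moles consumed) * 100%
Yield = (49 / 64) * 100
Yield = 0.7656 * 100
Yield = 76.56%


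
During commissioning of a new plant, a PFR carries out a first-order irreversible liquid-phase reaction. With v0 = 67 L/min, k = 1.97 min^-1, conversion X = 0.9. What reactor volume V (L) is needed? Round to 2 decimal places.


V = (v0/k) * ln(1/(1-X))
V = (67/1.97) * ln(1/(1-0.9))
V = 34.010152 * ln(10.0)
V = 34.010152 * 2.302585
V = 78.31 L


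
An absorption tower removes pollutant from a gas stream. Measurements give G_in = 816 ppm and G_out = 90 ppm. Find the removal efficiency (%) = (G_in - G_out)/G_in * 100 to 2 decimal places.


Efficiency = (G_in - G_out) / G_in * 100%
Efficiency = (816 - 90) / 816 * 100
Efficiency = 726 / 816 * 100
Efficiency = 88.97%


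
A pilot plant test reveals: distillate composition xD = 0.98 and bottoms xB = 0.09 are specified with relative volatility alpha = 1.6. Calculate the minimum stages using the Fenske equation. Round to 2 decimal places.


N_min = ln((xD*(1-xB))/(xB*(1-xD))) / ln(alpha)
Numerator inside ln: 0.8918 / 0.0018 = 495.444444
ln(495.444444) = 6.205455
ln(alpha) = ln(1.6) = 0.470004
N_min = 6.205455 / 0.470004 = 13.20


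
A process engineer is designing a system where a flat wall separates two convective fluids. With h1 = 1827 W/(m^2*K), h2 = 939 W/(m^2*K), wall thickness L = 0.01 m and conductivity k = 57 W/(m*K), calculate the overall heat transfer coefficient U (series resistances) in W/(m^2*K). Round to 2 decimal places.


1/U = 1/h1 + L/k + 1/h2
1/U = 1/1827 + 0.01/57 + 1/939
1/U = 0.0005473454 + 0.0001754386 + 0.0010649627
1/U = 0.0017877467
U = 559.36 W/(m^2*K)


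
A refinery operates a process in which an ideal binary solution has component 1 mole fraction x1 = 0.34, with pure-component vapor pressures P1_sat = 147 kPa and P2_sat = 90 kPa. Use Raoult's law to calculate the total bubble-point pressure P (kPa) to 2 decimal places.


P = x1*P1_sat + x2*P2_sat
x2 = 1 - x1 = 1 - 0.34 = 0.66
P = 0.34*147 + 0.66*90
P = 49.98 + 59.4
P = 109.38 kPa


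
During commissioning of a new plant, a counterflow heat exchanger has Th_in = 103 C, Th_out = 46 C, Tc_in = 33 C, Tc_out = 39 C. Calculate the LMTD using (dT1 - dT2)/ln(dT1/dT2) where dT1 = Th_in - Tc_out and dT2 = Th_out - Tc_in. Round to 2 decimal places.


dT1 = Th_in - Tc_out = 103 - 39 = 64
dT2 = Th_out - Tc_in = 46 - 33 = 13
LMTD = (dT1 - dT2) / ln(dT1/dT2)
LMTD = (64 - 13) / ln(64/13)
LMTD = 32.00 K


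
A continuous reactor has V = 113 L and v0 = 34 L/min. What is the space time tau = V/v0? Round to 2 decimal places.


tau = V / v0
tau = 113 / 34
tau = 3.32 min


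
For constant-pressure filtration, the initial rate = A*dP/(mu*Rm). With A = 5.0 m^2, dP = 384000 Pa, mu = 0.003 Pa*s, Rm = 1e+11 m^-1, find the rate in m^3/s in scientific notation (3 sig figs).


rate = A * dP / (mu * Rm)
rate = 5.0 * 384000 / (0.003 * 1e+11)
rate = 1920000.0 / 3.000e+08
rate = 6.40e-03 m^3/s


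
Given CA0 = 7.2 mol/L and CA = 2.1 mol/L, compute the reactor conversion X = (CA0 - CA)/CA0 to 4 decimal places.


X = (CA0 - CA) / CA0
X = (7.2 - 2.1) / 7.2
X = 5.1 / 7.2
X = 0.7083


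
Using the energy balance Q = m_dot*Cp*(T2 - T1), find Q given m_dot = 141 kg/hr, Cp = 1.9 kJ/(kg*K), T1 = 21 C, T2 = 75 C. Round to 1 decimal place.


Q = m_dot * Cp * (T2 - T1)
Q = 141 * 1.9 * (75 - 21)
Q = 141 * 1.9 * 54
Q = 14466.6 kJ/hr


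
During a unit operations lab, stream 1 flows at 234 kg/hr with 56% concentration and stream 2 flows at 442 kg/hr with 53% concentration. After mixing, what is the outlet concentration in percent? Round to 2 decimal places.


Mass balance on solute: F1*x1 + F2*x2 = F3*x3
F3 = F1 + F2 = 234 + 442 = 676 kg/hr
x3 = (F1*x1 + F2*x2)/F3
x3 = (234*0.56 + 442*0.53) / 676
x3 = 54.04%


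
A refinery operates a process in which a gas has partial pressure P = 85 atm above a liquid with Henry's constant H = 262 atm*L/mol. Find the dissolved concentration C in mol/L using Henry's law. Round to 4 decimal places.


C = P / H
C = 85 / 262
C = 0.3244 mol/L


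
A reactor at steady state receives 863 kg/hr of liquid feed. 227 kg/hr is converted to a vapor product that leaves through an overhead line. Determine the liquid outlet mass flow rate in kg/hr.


Steady-state mass balance on the main outlet: F_out = F_in - F_removed
F_out = 863 - 227
F_out = 636 kg/hr


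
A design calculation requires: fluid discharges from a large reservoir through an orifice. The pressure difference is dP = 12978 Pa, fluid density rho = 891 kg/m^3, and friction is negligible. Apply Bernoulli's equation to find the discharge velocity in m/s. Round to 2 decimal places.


v = sqrt(2*dP/rho)
v = sqrt(2*12978/891)
v = sqrt(29.131313)
v = 5.40 m/s


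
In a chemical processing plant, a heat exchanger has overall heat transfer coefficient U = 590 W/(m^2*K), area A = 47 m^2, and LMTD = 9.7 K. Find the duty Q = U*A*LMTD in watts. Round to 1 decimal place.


Q = U * A * LMTD
Q = 590 * 47 * 9.7
Q = 268981.0 W


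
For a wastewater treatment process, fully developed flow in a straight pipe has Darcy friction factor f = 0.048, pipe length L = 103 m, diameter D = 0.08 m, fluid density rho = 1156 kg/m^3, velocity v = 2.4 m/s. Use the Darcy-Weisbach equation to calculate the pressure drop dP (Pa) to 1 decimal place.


dP = f * (L/D) * (rho*v^2/2)
dP = 0.048 * (103/0.08) * (1156*2.4^2/2)
L/D = 1287.5
rho*v^2/2 = 1156*5.76/2 = 3329.28
dP = 0.048 * 1287.5 * 3329.28
dP = 205749.5 Pa


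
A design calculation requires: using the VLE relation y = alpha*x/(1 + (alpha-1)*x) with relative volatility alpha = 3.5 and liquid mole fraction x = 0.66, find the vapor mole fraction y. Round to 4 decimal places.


y = alpha*x / (1 + (alpha-1)*x)
y = 3.5*0.66 / (1 + (3.5-1)*0.66)
y = 2.31 / (1 + 1.65)
y = 2.31 / 2.65
y = 0.8717


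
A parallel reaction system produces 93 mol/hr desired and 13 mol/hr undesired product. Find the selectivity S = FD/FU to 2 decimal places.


S = desired product rate / undesired product rate
S = 93 / 13
S = 7.15


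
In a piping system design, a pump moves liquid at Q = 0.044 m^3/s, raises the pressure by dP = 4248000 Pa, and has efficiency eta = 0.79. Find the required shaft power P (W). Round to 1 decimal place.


P = Q * dP / eta
P = 0.044 * 4248000 / 0.79
P = 186912.0 / 0.79
P = 236597.5 W


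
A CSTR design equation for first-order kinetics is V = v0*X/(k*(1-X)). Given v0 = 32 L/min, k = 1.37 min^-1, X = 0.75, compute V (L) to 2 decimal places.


V = v0 * X / (k * (1 - X))
V = 32 * 0.75 / (1.37 * (1 - 0.75))
V = 24.0 / (1.37 * 0.25)
V = 24.0 / 0.3425
V = 70.07 L


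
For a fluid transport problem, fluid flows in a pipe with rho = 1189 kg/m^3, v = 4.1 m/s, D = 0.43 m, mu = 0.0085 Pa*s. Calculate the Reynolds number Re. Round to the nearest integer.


Re = rho * v * D / mu
Re = 1189 * 4.1 * 0.43 / 0.0085
Re = 2096.207 / 0.0085
Re = 246613


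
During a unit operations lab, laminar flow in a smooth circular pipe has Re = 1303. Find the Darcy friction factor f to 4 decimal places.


f = 64 / Re
f = 64 / 1303
f = 0.0491


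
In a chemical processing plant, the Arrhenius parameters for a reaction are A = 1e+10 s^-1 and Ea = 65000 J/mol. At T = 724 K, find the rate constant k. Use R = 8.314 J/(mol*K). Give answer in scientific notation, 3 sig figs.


k = A * exp(-Ea/(R*T))
k = 1e+10 * exp(-65000 / (8.314 * 724))
k = 1e+10 * exp(-10.798533)
k = 2.04e+05


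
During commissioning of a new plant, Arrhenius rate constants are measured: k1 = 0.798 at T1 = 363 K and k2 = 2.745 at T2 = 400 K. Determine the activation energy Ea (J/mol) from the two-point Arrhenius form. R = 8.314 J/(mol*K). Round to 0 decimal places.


Ea = R * ln(k2/k1) / (1/T1 - 1/T2)
ln(k2/k1) = ln(2.745/0.798) = 1.2354278
1/T1 - 1/T2 = 1/363 - 1/400 = 0.000254820937
Ea = 8.314 * 1.2354278 / 0.000254820937
Ea = 40308 J/mol
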